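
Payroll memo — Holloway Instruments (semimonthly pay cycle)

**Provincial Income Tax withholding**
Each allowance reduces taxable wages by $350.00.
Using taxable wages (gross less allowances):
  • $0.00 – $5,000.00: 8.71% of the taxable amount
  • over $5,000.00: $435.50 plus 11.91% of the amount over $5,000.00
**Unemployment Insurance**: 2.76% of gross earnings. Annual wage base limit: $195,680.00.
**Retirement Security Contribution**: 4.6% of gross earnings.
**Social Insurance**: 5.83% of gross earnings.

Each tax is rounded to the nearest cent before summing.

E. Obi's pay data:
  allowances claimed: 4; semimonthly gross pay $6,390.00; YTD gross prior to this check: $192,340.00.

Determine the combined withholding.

Provincial Income Tax: taxable = $6,390.00 − 4×$350.00 = $4,990.00
  8.71% × $4,990.00 = $434.63
Unemployment Insurance: cap $195,680.00 − YTD $192,340.00 = $3,340.00 subject; 2.76% × $3,340.00 = $92.18
Retirement Security Contribution: 4.6% × $6,390.00 = $293.94
Social Insurance: 5.83% × $6,390.00 = $372.54
Total: $434.63 + $92.18 + $293.94 + $372.54 = $1,193.29

$1,193.29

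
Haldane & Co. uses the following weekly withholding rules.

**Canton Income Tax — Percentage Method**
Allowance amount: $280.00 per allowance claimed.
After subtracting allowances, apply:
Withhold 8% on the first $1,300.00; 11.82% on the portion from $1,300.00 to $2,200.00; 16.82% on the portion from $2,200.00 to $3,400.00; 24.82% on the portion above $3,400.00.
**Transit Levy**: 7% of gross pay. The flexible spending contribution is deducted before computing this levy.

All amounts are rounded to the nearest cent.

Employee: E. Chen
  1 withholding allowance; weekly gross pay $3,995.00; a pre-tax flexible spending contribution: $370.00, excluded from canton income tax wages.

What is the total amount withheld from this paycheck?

Canton Income Tax: taxable = $3,995.00 − $370.00 − 1×$280.00 = $3,345.00
  $210.38 + 16.82% × ($3,345.00 − $2,200.00) = $210.38 + 16.82% × $1,145.00 = $402.97
Transit Levy: 7% × $3,625.00 = $253.75
Total: $402.97 + $253.75 = $656.72

$656.72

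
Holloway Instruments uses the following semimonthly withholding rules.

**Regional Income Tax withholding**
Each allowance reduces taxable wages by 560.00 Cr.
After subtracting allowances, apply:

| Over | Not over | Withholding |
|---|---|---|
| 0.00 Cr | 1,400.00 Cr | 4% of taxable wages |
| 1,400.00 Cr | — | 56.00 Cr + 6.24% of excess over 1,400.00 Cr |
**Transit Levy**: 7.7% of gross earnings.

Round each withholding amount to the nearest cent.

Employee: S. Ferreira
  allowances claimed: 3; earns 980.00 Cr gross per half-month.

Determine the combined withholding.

Regional Income Tax: taxable = 980.00 Cr − 3×560.00 Cr = -700.00 Cr
  Taxable ≤ 0 → 0.00 Cr
Transit Levy: 7.7% × 980.00 Cr = 75.46 Cr
Total: 0.00 Cr + 75.46 Cr = 75.46 Cr

75.46 Cr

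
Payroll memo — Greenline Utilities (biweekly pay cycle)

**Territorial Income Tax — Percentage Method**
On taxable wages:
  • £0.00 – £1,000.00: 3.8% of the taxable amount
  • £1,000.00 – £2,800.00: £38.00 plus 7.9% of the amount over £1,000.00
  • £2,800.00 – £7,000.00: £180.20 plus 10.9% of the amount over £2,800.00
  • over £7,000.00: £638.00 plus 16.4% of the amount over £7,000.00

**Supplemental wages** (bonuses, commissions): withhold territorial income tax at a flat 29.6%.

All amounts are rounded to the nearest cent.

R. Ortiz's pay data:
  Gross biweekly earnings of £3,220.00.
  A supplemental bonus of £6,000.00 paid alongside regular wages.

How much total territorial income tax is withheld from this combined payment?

£2,001.98

Territorial Income Tax: taxable = £3,220.00
  £180.20 + 10.9% × (£3,220.00 − £2,800.00) = £180.20 + 10.9% × £420.00 = £225.98
Supplemental (29.6% flat on bonus): 29.6% × £6,000.00 = £1,776.00
Total territorial income tax: £225.98 + £1,776.00 = £2,001.98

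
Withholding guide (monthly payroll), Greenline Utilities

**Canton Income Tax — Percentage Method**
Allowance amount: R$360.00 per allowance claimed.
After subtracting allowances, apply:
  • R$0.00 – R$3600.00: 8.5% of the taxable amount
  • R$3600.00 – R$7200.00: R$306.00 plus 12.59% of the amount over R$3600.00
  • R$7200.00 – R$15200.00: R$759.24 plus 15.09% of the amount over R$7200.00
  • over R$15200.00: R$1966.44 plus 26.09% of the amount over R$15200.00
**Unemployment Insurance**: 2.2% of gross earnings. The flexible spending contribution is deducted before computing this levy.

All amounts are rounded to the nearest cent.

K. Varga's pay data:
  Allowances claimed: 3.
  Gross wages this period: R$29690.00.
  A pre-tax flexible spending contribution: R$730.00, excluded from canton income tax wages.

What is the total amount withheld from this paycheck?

R$5911.77

Canton Income Tax: taxable = R$29690.00 − R$730.00 − 3×R$360.00 = R$27880.00
  R$1966.44 + 26.09% × (R$27880.00 − R$15200.00) = R$1966.44 + 26.09% × R$12680.00 = R$5274.65
Unemployment Insurance: 2.2% × R$28960.00 = R$637.12
Total: R$5274.65 + R$637.12 = R$5911.77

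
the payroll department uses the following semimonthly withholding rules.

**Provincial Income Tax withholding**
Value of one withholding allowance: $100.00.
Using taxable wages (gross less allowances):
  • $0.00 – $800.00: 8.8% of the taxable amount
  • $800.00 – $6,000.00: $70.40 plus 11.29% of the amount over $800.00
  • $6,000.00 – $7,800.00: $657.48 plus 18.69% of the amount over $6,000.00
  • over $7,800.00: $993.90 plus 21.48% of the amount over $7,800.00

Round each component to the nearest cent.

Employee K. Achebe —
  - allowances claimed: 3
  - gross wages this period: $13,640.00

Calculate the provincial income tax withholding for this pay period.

$2,183.89

Provincial Income Tax: taxable = $13,640.00 − 3×$100.00 = $13,340.00
  $993.90 + 21.48% × ($13,340.00 − $7,800.00) = $993.90 + 21.48% × $5,540.00 = $2,183.89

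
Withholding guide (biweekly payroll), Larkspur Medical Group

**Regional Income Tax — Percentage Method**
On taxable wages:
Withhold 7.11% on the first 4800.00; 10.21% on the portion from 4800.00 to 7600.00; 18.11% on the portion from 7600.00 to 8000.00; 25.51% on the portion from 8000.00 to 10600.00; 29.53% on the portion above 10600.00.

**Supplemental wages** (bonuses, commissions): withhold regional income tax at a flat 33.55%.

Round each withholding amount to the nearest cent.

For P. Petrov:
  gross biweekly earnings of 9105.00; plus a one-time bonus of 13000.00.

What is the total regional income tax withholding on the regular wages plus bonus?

Regional Income Tax: taxable = 9105.00
  699.60 + 25.51% × (9105.00 − 8000.00) = 699.60 + 25.51% × 1105.00 = 981.49
Supplemental (33.55% flat on bonus): 33.55% × 13000.00 = 4361.50
Total regional income tax: 981.49 + 4361.50 = 5342.99

5342.99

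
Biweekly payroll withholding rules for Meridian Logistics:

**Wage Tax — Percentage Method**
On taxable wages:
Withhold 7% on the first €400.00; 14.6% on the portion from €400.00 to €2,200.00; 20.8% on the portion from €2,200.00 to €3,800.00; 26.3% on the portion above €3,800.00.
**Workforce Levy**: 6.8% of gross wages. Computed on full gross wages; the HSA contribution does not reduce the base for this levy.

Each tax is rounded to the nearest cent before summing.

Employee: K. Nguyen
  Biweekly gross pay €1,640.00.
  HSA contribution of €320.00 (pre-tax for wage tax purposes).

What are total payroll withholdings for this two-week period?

€273.84

Wage Tax: taxable = €1,640.00 − €320.00 = €1,320.00
  €28.00 + 14.6% × (€1,320.00 − €400.00) = €28.00 + 14.6% × €920.00 = €162.32
Workforce Levy: 6.8% × €1,640.00 = €111.52
Total: €162.32 + €111.52 = €273.84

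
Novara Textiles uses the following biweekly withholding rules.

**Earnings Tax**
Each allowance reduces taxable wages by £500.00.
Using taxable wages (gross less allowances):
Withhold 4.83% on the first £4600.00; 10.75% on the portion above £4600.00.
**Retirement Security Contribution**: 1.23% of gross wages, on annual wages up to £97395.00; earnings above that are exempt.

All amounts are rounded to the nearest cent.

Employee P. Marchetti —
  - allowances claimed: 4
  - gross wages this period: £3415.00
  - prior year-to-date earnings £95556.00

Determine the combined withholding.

£90.96

Earnings Tax: taxable = £3415.00 − 4×£500.00 = £1415.00
  4.83% × £1415.00 = £68.34
Retirement Security Contribution: cap £97395.00 − YTD £95556.00 = £1839.00 subject; 1.23% × £1839.00 = £22.62
Total: £68.34 + £22.62 = £90.96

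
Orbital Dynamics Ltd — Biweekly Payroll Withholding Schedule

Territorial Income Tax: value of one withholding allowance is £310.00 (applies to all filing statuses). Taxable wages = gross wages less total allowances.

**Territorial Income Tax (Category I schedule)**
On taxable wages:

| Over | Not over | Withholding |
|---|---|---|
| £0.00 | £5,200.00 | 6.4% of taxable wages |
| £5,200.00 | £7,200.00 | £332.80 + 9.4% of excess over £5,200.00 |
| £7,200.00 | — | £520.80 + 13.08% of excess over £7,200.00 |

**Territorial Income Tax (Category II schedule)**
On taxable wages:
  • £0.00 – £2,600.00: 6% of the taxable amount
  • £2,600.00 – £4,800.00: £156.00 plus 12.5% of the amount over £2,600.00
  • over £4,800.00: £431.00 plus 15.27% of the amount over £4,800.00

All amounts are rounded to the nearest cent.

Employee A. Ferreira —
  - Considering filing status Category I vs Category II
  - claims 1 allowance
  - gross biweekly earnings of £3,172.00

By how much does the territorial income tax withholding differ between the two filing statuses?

£5.58

Territorial Income Tax (Category I): taxable = £3,172.00 − 1×£310.00 = £2,862.00
  6.4% × £2,862.00 = £183.17
Territorial Income Tax (Category II): taxable = £3,172.00 − 1×£310.00 = £2,862.00
  £156.00 + 12.5% × (£2,862.00 − £2,600.00) = £156.00 + 12.5% × £262.00 = £188.75
Difference: |£183.17 − £188.75| = £5.58 (higher under Category II)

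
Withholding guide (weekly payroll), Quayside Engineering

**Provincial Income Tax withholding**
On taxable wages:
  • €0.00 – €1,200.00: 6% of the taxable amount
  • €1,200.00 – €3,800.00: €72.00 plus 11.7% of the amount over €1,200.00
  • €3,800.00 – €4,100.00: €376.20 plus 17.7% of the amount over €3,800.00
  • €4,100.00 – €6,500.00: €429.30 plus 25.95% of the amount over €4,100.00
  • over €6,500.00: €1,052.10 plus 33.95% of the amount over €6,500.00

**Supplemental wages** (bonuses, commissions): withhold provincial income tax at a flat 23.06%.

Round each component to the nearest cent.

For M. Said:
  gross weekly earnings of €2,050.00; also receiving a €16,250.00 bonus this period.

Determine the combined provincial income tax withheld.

€3,918.70

Provincial Income Tax: taxable = €2,050.00
  €72.00 + 11.7% × (€2,050.00 − €1,200.00) = €72.00 + 11.7% × €850.00 = €171.45
Supplemental (23.06% flat on bonus): 23.06% × €16,250.00 = €3,747.25
Total provincial income tax: €171.45 + €3,747.25 = €3,918.70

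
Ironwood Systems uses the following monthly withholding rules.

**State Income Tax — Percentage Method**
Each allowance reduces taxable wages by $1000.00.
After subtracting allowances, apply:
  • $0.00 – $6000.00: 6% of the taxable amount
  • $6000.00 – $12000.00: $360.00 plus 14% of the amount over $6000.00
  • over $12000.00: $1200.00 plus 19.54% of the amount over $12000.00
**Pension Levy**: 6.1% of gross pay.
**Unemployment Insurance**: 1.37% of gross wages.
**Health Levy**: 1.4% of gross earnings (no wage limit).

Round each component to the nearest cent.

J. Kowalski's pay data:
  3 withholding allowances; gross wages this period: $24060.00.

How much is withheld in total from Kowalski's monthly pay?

State Income Tax: taxable = $24060.00 − 3×$1000.00 = $21060.00
  $1200.00 + 19.54% × ($21060.00 − $12000.00) = $1200.00 + 19.54% × $9060.00 = $2970.32
Pension Levy: 6.1% × $24060.00 = $1467.66
Unemployment Insurance: 1.37% × $24060.00 = $329.62
Health Levy: 1.4% × $24060.00 = $336.84
Total: $2970.32 + $1467.66 + $329.62 + $336.84 = $5104.44

$5104.44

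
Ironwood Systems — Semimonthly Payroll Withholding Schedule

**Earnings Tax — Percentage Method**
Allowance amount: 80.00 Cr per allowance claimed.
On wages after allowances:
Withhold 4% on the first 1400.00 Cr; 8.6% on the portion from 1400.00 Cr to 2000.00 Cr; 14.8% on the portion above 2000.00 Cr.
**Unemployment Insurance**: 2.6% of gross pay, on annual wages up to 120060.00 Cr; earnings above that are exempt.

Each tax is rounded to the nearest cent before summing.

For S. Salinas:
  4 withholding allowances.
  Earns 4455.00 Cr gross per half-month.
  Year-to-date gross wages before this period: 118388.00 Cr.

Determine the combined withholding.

467.05 Cr

Earnings Tax: taxable = 4455.00 Cr − 4×80.00 Cr = 4135.00 Cr
  107.60 Cr + 14.8% × (4135.00 Cr − 2000.00 Cr) = 107.60 Cr + 14.8% × 2135.00 Cr = 423.58 Cr
Unemployment Insurance: cap 120060.00 Cr − YTD 118388.00 Cr = 1672.00 Cr subject; 2.6% × 1672.00 Cr = 43.47 Cr
Total: 423.58 Cr + 43.47 Cr = 467.05 Cr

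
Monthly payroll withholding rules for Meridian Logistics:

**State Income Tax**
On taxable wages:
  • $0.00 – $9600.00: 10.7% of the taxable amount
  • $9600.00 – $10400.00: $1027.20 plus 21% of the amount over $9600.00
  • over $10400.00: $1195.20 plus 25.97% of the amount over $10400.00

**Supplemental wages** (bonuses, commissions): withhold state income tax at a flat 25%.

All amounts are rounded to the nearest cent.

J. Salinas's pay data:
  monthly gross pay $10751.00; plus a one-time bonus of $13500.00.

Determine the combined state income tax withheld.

State Income Tax: taxable = $10751.00
  $1195.20 + 25.97% × ($10751.00 − $10400.00) = $1195.20 + 25.97% × $351.00 = $1286.35
Supplemental (25% flat on bonus): 25% × $13500.00 = $3375.00
Total state income tax: $1286.35 + $3375.00 = $4661.35

$4661.35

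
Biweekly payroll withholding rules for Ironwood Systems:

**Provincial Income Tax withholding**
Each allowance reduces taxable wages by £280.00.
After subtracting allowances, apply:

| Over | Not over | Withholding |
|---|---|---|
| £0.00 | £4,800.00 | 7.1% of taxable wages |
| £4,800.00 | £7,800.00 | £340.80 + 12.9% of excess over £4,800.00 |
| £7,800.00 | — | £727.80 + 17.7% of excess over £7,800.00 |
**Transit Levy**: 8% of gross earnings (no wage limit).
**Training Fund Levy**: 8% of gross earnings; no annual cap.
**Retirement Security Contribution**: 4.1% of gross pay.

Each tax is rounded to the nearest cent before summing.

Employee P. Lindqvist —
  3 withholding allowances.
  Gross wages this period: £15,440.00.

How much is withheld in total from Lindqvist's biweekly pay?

£5,034.84

Provincial Income Tax: taxable = £15,440.00 − 3×£280.00 = £14,600.00
  £727.80 + 17.7% × (£14,600.00 − £7,800.00) = £727.80 + 17.7% × £6,800.00 = £1,931.40
Transit Levy: 8% × £15,440.00 = £1,235.20
Training Fund Levy: 8% × £15,440.00 = £1,235.20
Retirement Security Contribution: 4.1% × £15,440.00 = £633.04
Total: £1,931.40 + £1,235.20 + £1,235.20 + £633.04 = £5,034.84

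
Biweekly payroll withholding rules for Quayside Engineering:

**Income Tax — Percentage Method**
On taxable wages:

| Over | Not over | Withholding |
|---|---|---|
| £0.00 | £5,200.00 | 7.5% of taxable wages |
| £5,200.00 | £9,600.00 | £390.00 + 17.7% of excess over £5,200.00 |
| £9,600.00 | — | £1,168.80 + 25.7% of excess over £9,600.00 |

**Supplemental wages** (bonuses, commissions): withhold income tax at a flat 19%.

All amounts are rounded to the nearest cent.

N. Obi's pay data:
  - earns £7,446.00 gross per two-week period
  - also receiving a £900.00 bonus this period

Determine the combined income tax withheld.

Income Tax: taxable = £7,446.00
  £390.00 + 17.7% × (£7,446.00 − £5,200.00) = £390.00 + 17.7% × £2,246.00 = £787.54
Supplemental (19% flat on bonus): 19% × £900.00 = £171.00
Total income tax: £787.54 + £171.00 = £958.54

£958.54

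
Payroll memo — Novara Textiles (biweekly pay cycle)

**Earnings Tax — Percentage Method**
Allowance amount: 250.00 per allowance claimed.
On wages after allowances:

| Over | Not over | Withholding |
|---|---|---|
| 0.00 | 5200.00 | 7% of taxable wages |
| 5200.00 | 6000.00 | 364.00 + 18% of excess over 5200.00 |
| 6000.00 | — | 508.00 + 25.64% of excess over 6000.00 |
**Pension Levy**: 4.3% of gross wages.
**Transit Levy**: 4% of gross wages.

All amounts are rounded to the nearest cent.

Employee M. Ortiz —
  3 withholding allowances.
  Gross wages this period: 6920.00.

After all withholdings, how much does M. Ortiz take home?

5794.05

Earnings Tax: taxable = 6920.00 − 3×250.00 = 6170.00
  508.00 + 25.64% × (6170.00 − 6000.00) = 508.00 + 25.64% × 170.00 = 551.59
Pension Levy: 4.3% × 6920.00 = 297.56
Transit Levy: 4% × 6920.00 = 276.80
Total withheld: 551.59 + 297.56 + 276.80 = 1125.95
Net pay: 6920.00 − 1125.95 = 5794.05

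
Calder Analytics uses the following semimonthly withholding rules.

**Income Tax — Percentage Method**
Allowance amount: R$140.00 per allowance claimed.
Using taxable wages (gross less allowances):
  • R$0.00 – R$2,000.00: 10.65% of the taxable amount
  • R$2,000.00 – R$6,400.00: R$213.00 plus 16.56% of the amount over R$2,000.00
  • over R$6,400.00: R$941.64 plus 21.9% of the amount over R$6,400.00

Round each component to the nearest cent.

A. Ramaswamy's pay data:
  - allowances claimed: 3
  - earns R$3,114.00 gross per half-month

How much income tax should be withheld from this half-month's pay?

R$327.93

Income Tax: taxable = R$3,114.00 − 3×R$140.00 = R$2,694.00
  R$213.00 + 16.56% × (R$2,694.00 − R$2,000.00) = R$213.00 + 16.56% × R$694.00 = R$327.93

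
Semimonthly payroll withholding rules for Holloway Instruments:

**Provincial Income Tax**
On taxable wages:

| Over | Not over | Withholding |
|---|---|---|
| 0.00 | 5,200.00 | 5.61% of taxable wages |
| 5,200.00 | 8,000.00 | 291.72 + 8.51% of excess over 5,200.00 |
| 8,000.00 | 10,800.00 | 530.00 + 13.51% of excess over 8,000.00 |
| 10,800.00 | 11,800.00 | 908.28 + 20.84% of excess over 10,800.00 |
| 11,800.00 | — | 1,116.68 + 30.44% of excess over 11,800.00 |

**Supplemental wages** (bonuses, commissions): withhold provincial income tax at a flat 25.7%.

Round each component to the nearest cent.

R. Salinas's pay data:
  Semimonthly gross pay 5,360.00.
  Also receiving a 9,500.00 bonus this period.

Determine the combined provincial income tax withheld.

Provincial Income Tax: taxable = 5,360.00
  291.72 + 8.51% × (5,360.00 − 5,200.00) = 291.72 + 8.51% × 160.00 = 305.34
Supplemental (25.7% flat on bonus): 25.7% × 9,500.00 = 2,441.50
Total provincial income tax: 305.34 + 2,441.50 = 2,746.84

2,746.84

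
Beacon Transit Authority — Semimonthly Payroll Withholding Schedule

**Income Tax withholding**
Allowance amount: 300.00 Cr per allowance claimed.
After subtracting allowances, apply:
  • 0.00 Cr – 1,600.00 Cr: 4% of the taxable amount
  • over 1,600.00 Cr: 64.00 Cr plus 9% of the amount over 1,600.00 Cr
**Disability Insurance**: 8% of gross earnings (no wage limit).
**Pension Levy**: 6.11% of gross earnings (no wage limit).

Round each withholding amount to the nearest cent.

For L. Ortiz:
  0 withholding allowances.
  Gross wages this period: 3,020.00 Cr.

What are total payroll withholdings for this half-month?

Income Tax: taxable = 3,020.00 Cr
  64.00 Cr + 9% × (3,020.00 Cr − 1,600.00 Cr) = 64.00 Cr + 9% × 1,420.00 Cr = 191.80 Cr
Disability Insurance: 8% × 3,020.00 Cr = 241.60 Cr
Pension Levy: 6.11% × 3,020.00 Cr = 184.52 Cr
Total: 191.80 Cr + 241.60 Cr + 184.52 Cr = 617.92 Cr

617.92 Cr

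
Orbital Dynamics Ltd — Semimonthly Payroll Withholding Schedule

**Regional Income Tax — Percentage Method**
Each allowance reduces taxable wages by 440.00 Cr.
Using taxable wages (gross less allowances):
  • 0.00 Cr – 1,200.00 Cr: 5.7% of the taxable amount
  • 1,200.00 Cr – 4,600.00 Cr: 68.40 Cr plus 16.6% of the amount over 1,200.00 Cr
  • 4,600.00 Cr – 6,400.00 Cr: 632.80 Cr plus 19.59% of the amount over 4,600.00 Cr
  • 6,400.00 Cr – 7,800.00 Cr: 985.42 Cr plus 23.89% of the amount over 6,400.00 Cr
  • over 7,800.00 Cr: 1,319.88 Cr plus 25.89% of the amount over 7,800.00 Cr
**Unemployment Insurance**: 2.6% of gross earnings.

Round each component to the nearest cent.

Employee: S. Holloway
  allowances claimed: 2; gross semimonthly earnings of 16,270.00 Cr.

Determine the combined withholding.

Regional Income Tax: taxable = 16,270.00 Cr − 2×440.00 Cr = 15,390.00 Cr
  1,319.88 Cr + 25.89% × (15,390.00 Cr − 7,800.00 Cr) = 1,319.88 Cr + 25.89% × 7,590.00 Cr = 3,284.93 Cr
Unemployment Insurance: 2.6% × 16,270.00 Cr = 423.02 Cr
Total: 3,284.93 Cr + 423.02 Cr = 3,707.95 Cr

3,707.95 Cr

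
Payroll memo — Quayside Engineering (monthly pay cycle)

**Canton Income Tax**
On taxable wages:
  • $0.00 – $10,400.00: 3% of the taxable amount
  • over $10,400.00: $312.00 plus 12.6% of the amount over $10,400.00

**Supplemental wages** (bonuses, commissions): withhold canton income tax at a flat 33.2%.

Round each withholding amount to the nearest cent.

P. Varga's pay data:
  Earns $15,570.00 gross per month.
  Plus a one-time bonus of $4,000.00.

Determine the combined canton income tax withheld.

Canton Income Tax: taxable = $15,570.00
  $312.00 + 12.6% × ($15,570.00 − $10,400.00) = $312.00 + 12.6% × $5,170.00 = $963.42
Supplemental (33.2% flat on bonus): 33.2% × $4,000.00 = $1,328.00
Total canton income tax: $963.42 + $1,328.00 = $2,291.42

$2,291.42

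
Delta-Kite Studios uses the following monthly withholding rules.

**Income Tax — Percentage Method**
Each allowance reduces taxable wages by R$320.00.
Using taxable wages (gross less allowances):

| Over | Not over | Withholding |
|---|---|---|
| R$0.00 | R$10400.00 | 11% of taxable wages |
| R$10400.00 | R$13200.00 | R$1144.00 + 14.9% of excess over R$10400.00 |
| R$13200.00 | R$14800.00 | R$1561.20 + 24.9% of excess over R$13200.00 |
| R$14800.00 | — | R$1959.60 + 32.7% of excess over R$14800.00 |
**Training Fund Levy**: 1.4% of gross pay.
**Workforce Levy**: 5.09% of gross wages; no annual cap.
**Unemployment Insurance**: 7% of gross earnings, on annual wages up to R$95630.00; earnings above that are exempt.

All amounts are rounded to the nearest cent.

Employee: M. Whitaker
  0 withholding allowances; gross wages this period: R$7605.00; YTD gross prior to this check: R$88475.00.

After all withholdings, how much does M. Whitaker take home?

Income Tax: taxable = R$7605.00
  11% × R$7605.00 = R$836.55
Training Fund Levy: 1.4% × R$7605.00 = R$106.47
Workforce Levy: 5.09% × R$7605.00 = R$387.09
Unemployment Insurance: cap R$95630.00 − YTD R$88475.00 = R$7155.00 subject; 7% × R$7155.00 = R$500.85
Total withheld: R$836.55 + R$106.47 + R$387.09 + R$500.85 = R$1830.96
Net pay: R$7605.00 − R$1830.96 = R$5774.04

R$5774.04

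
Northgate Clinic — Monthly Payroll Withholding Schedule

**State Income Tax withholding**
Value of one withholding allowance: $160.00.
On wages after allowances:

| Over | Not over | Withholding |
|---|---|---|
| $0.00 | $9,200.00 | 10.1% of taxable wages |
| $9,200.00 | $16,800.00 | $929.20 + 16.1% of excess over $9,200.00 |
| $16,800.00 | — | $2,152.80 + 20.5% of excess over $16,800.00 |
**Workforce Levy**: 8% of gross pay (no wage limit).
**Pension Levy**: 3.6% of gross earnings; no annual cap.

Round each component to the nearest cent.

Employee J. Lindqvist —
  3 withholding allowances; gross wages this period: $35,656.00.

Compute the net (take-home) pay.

State Income Tax: taxable = $35,656.00 − 3×$160.00 = $35,176.00
  $2,152.80 + 20.5% × ($35,176.00 − $16,800.00) = $2,152.80 + 20.5% × $18,376.00 = $5,919.88
Workforce Levy: 8% × $35,656.00 = $2,852.48
Pension Levy: 3.6% × $35,656.00 = $1,283.62
Total withheld: $5,919.88 + $2,852.48 + $1,283.62 = $10,055.98
Net pay: $35,656.00 − $10,055.98 = $25,600.02

$25,600.02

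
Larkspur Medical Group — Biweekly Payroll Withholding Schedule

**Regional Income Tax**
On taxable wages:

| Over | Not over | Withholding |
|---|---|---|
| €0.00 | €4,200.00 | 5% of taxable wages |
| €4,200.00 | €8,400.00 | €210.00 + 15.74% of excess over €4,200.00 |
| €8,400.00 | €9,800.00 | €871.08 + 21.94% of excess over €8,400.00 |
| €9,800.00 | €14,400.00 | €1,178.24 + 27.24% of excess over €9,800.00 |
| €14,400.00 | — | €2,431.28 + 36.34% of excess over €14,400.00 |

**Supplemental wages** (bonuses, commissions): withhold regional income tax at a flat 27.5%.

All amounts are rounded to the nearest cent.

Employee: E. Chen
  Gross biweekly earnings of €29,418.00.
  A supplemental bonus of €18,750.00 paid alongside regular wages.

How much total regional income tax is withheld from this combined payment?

€13,045.07

Regional Income Tax: taxable = €29,418.00
  €2,431.28 + 36.34% × (€29,418.00 − €14,400.00) = €2,431.28 + 36.34% × €15,018.00 = €7,888.82
Supplemental (27.5% flat on bonus): 27.5% × €18,750.00 = €5,156.25
Total regional income tax: €7,888.82 + €5,156.25 = €13,045.07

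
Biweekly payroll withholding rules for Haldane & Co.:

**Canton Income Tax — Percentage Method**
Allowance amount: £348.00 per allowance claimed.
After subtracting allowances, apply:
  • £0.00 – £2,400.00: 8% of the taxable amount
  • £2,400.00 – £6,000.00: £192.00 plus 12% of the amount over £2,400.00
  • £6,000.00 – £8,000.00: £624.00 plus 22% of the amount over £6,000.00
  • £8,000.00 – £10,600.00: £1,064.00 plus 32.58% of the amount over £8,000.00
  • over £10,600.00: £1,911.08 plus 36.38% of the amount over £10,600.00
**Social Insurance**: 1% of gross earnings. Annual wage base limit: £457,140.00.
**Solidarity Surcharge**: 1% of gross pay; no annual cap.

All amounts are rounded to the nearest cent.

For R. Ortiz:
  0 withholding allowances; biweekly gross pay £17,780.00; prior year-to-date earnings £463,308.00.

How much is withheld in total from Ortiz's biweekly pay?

Canton Income Tax: taxable = £17,780.00
  £1,911.08 + 36.38% × (£17,780.00 − £10,600.00) = £1,911.08 + 36.38% × £7,180.00 = £4,523.16
Social Insurance: YTD £463,308.00 ≥ cap £457,140.00 → £0.00
Solidarity Surcharge: 1% × £17,780.00 = £177.80
Total: £4,523.16 + £0.00 + £177.80 = £4,700.96

£4,700.96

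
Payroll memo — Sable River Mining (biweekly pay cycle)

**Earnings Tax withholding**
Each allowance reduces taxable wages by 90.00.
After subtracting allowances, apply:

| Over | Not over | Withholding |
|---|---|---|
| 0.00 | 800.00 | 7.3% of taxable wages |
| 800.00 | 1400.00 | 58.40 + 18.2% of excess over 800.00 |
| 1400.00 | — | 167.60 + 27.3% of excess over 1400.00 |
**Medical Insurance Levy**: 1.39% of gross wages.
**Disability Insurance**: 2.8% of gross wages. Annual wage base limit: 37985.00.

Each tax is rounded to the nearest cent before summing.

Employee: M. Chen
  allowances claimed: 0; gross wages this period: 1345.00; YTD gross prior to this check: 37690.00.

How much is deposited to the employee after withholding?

Earnings Tax: taxable = 1345.00
  58.40 + 18.2% × (1345.00 − 800.00) = 58.40 + 18.2% × 545.00 = 157.59
Medical Insurance Levy: 1.39% × 1345.00 = 18.70
Disability Insurance: cap 37985.00 − YTD 37690.00 = 295.00 subject; 2.8% × 295.00 = 8.26
Total withheld: 157.59 + 18.70 + 8.26 = 184.55
Net pay: 1345.00 − 184.55 = 1160.45

1160.45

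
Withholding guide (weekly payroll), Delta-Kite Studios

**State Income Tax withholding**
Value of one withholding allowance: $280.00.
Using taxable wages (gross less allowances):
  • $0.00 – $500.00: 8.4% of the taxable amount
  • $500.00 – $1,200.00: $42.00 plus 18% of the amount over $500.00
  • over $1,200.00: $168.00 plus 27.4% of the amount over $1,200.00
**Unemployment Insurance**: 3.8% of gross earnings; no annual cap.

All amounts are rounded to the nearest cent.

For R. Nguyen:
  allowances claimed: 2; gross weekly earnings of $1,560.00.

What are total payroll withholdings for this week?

$191.28

State Income Tax: taxable = $1,560.00 − 2×$280.00 = $1,000.00
  $42.00 + 18% × ($1,000.00 − $500.00) = $42.00 + 18% × $500.00 = $132.00
Unemployment Insurance: 3.8% × $1,560.00 = $59.28
Total: $132.00 + $59.28 = $191.28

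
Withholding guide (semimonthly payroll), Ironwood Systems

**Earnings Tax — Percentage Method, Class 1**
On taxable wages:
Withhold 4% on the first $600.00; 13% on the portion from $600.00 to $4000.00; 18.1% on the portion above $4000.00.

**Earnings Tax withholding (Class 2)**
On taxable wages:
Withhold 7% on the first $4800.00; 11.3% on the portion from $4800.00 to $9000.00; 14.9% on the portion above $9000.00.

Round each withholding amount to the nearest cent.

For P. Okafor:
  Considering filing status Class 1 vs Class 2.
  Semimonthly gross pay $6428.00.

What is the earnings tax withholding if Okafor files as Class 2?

Earnings Tax (Class 2): taxable = $6428.00
  $336.00 + 11.3% × ($6428.00 − $4800.00) = $336.00 + 11.3% × $1628.00 = $519.96

$519.96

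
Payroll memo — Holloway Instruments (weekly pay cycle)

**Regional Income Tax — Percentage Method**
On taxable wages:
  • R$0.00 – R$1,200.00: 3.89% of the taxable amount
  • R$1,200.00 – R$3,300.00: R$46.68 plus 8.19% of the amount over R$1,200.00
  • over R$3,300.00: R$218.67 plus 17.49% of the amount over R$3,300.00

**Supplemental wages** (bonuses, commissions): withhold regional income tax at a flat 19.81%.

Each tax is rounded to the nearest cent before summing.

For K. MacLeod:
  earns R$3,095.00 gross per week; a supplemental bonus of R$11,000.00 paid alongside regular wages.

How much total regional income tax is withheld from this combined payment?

Regional Income Tax: taxable = R$3,095.00
  R$46.68 + 8.19% × (R$3,095.00 − R$1,200.00) = R$46.68 + 8.19% × R$1,895.00 = R$201.88
Supplemental (19.81% flat on bonus): 19.81% × R$11,000.00 = R$2,179.10
Total regional income tax: R$201.88 + R$2,179.10 = R$2,380.98

R$2,380.98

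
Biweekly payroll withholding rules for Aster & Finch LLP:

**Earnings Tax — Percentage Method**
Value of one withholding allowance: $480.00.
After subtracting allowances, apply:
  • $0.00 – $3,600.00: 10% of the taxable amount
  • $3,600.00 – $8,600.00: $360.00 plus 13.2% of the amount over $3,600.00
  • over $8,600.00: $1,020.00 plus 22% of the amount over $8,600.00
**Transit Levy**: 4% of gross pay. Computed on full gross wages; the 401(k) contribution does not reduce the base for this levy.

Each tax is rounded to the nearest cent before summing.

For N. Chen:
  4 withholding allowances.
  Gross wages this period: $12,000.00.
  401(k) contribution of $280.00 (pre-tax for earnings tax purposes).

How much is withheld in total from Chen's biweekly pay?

Earnings Tax: taxable = $12,000.00 − $280.00 − 4×$480.00 = $9,800.00
  $1,020.00 + 22% × ($9,800.00 − $8,600.00) = $1,020.00 + 22% × $1,200.00 = $1,284.00
Transit Levy: 4% × $12,000.00 = $480.00
Total: $1,284.00 + $480.00 = $1,764.00

$1,764.00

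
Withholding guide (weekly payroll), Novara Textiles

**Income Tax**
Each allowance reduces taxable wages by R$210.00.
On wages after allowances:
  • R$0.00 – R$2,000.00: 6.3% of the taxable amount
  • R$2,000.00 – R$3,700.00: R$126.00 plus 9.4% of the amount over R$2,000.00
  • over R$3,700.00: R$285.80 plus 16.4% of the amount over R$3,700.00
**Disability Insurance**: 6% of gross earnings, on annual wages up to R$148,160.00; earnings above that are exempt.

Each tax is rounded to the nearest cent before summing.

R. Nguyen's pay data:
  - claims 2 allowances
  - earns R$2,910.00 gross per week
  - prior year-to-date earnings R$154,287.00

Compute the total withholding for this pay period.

Income Tax: taxable = R$2,910.00 − 2×R$210.00 = R$2,490.00
  R$126.00 + 9.4% × (R$2,490.00 − R$2,000.00) = R$126.00 + 9.4% × R$490.00 = R$172.06
Disability Insurance: YTD R$154,287.00 ≥ cap R$148,160.00 → R$0.00
Total: R$172.06 + R$0.00 = R$172.06

R$172.06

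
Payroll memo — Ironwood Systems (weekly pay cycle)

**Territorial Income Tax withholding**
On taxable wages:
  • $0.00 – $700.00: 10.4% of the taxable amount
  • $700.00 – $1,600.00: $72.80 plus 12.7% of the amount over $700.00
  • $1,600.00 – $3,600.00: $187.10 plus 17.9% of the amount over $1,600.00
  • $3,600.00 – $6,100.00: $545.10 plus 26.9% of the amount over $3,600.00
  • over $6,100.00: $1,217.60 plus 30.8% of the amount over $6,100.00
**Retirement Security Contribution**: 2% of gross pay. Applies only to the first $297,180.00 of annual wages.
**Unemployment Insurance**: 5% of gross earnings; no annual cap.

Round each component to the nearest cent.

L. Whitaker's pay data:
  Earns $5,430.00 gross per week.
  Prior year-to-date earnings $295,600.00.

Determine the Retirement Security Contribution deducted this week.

Retirement Security Contribution: cap $297,180.00 − YTD $295,600.00 = $1,580.00 subject; 2% × $1,580.00 = $31.60

$31.60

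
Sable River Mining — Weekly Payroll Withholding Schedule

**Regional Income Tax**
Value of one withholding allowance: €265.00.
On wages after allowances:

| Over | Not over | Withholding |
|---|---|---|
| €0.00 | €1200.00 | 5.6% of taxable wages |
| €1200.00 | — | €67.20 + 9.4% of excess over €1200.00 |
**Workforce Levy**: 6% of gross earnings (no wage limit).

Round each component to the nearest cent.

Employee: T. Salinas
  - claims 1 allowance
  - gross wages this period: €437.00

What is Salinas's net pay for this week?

€401.15

Regional Income Tax: taxable = €437.00 − 1×€265.00 = €172.00
  5.6% × €172.00 = €9.63
Workforce Levy: 6% × €437.00 = €26.22
Total withheld: €9.63 + €26.22 = €35.85
Net pay: €437.00 − €35.85 = €401.15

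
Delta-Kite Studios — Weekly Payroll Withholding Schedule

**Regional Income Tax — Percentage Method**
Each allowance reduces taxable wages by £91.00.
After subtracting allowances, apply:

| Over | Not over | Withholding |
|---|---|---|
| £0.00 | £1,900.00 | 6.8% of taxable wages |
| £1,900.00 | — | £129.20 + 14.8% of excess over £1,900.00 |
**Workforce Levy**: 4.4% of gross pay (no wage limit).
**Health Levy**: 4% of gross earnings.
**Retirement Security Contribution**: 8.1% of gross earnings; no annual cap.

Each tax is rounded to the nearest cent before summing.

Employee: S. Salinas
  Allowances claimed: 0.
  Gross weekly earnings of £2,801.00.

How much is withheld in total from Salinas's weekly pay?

Regional Income Tax: taxable = £2,801.00
  £129.20 + 14.8% × (£2,801.00 − £1,900.00) = £129.20 + 14.8% × £901.00 = £262.55
Workforce Levy: 4.4% × £2,801.00 = £123.24
Health Levy: 4% × £2,801.00 = £112.04
Retirement Security Contribution: 8.1% × £2,801.00 = £226.88
Total: £262.55 + £123.24 + £112.04 + £226.88 = £724.71

£724.71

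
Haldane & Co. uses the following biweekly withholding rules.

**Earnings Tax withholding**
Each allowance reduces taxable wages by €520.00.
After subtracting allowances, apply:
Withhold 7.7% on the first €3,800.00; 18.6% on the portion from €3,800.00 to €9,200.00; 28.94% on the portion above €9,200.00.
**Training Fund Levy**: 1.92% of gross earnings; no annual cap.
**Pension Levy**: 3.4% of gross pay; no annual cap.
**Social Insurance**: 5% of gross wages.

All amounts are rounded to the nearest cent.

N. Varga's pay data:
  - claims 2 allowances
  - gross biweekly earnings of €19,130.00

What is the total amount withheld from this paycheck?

€5,843.99

Earnings Tax: taxable = €19,130.00 − 2×€520.00 = €18,090.00
  €1,297.00 + 28.94% × (€18,090.00 − €9,200.00) = €1,297.00 + 28.94% × €8,890.00 = €3,869.77
Training Fund Levy: 1.92% × €19,130.00 = €367.30
Pension Levy: 3.4% × €19,130.00 = €650.42
Social Insurance: 5% × €19,130.00 = €956.50
Total: €3,869.77 + €367.30 + €650.42 + €956.50 = €5,843.99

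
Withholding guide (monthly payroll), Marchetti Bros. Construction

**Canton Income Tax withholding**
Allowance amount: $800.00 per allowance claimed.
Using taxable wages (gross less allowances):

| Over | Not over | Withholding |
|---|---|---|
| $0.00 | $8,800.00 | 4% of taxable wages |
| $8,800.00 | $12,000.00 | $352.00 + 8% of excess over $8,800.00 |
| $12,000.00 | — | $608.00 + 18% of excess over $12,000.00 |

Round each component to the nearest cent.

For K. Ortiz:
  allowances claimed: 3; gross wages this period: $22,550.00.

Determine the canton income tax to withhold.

$2,075.00

Canton Income Tax: taxable = $22,550.00 − 3×$800.00 = $20,150.00
  $608.00 + 18% × ($20,150.00 − $12,000.00) = $608.00 + 18% × $8,150.00 = $2,075.00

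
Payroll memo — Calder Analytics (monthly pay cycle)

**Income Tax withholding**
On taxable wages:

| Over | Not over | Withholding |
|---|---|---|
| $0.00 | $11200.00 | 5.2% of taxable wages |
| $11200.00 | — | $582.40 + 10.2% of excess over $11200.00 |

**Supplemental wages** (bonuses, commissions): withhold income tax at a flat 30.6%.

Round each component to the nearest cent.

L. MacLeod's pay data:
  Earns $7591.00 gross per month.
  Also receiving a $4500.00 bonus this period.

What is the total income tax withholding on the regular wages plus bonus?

$1771.73

Income Tax: taxable = $7591.00
  5.2% × $7591.00 = $394.73
Supplemental (30.6% flat on bonus): 30.6% × $4500.00 = $1377.00
Total income tax: $394.73 + $1377.00 = $1771.73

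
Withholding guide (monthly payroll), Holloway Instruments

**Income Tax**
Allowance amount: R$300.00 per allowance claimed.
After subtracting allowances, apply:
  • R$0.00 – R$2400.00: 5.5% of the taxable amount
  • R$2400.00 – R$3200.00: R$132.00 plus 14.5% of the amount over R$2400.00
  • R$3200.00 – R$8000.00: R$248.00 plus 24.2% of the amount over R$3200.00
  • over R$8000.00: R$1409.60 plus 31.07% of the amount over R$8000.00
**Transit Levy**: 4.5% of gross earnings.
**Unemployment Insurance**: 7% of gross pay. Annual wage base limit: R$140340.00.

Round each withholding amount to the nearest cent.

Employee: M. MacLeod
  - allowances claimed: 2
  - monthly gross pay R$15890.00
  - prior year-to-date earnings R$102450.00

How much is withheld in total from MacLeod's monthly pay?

R$5501.95

Income Tax: taxable = R$15890.00 − 2×R$300.00 = R$15290.00
  R$1409.60 + 31.07% × (R$15290.00 − R$8000.00) = R$1409.60 + 31.07% × R$7290.00 = R$3674.60
Transit Levy: 4.5% × R$15890.00 = R$715.05
Unemployment Insurance: 7% × R$15890.00 = R$1112.30
Total: R$3674.60 + R$715.05 + R$1112.30 = R$5501.95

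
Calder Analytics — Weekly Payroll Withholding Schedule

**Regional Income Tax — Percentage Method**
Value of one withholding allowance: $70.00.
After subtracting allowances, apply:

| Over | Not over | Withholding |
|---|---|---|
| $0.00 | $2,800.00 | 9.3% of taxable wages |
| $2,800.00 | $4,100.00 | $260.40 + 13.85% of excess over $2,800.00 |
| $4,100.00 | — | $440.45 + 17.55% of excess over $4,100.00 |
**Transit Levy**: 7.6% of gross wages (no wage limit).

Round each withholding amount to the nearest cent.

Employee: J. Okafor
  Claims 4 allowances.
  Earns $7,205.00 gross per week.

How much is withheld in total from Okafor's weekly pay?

Regional Income Tax: taxable = $7,205.00 − 4×$70.00 = $6,925.00
  $440.45 + 17.55% × ($6,925.00 − $4,100.00) = $440.45 + 17.55% × $2,825.00 = $936.24
Transit Levy: 7.6% × $7,205.00 = $547.58
Total: $936.24 + $547.58 = $1,483.82

$1,483.82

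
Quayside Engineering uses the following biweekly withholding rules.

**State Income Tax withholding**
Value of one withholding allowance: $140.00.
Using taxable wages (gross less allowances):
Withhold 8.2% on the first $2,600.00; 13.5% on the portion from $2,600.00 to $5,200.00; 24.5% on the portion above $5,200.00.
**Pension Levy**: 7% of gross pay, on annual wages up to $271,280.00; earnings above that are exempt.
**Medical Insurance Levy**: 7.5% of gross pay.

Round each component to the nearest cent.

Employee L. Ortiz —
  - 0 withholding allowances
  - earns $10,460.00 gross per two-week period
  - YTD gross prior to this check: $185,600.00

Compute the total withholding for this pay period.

State Income Tax: taxable = $10,460.00
  $564.20 + 24.5% × ($10,460.00 − $5,200.00) = $564.20 + 24.5% × $5,260.00 = $1,852.90
Pension Levy: 7% × $10,460.00 = $732.20
Medical Insurance Levy: 7.5% × $10,460.00 = $784.50
Total: $1,852.90 + $732.20 + $784.50 = $3,369.60

$3,369.60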